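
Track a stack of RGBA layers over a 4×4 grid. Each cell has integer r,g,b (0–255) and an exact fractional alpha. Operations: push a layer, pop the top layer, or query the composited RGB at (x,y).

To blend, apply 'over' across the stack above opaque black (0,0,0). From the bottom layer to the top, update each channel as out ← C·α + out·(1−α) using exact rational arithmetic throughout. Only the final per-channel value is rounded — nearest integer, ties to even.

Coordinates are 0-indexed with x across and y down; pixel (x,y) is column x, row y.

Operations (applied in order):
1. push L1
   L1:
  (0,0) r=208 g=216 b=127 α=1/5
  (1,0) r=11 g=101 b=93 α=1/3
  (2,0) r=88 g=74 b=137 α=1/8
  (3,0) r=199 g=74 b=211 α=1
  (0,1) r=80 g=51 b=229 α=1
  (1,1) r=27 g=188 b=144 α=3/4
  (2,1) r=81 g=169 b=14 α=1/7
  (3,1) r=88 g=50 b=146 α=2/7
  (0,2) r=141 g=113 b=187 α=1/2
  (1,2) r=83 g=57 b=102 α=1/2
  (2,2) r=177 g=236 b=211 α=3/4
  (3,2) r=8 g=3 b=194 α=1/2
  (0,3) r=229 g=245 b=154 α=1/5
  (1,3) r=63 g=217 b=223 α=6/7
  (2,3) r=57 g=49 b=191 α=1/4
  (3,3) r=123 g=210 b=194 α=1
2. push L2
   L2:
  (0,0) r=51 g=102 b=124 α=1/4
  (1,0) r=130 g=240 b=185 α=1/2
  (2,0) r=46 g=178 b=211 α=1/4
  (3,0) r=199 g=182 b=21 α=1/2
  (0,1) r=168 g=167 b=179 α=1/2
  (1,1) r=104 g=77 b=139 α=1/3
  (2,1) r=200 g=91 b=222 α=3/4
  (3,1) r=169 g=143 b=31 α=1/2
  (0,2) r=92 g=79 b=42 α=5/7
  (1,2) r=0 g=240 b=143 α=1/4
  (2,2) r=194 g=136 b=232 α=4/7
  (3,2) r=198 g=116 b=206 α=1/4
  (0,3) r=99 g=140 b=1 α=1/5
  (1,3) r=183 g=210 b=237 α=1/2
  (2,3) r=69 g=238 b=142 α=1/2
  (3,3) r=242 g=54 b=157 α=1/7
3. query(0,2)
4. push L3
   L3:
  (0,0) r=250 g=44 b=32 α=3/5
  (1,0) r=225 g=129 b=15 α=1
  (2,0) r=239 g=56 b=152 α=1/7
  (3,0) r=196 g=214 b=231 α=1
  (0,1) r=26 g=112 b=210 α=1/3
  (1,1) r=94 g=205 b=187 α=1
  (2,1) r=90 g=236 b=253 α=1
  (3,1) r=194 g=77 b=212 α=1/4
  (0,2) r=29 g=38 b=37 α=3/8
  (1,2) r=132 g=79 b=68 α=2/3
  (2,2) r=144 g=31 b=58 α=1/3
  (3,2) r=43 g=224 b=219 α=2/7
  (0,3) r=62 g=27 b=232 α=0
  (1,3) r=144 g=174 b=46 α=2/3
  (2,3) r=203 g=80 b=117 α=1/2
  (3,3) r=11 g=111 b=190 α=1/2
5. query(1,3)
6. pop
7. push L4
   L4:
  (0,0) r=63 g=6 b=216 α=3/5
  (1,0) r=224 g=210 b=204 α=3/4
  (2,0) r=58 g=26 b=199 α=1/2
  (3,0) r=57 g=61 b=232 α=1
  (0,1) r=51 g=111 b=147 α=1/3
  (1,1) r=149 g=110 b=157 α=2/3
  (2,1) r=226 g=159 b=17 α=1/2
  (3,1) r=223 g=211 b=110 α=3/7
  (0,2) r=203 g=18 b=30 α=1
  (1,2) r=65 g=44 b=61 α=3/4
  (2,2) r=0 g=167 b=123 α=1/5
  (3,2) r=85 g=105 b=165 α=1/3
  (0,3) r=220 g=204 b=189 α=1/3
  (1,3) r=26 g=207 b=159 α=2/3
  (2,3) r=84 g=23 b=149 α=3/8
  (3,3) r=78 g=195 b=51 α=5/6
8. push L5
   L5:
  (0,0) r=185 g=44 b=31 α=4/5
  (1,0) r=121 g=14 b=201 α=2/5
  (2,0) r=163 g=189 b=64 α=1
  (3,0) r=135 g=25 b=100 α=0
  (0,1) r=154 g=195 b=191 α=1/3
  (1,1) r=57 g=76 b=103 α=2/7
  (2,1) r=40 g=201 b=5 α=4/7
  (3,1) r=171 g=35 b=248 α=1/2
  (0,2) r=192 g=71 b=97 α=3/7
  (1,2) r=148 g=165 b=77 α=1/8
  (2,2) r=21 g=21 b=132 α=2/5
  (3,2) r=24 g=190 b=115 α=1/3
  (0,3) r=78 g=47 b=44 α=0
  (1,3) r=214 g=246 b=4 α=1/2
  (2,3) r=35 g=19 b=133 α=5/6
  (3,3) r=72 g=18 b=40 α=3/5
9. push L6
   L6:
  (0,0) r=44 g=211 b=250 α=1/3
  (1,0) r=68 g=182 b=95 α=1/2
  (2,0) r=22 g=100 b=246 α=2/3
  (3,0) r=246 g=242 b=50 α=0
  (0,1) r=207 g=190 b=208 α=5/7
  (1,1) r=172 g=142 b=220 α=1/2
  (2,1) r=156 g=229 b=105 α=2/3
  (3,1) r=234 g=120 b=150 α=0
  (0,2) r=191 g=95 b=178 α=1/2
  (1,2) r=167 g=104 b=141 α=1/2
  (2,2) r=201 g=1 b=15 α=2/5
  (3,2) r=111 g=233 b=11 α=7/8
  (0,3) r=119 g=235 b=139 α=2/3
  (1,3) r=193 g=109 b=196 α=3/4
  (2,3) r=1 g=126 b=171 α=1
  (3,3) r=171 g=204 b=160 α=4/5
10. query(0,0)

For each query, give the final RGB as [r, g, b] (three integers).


at x=0,y=2 over L1,L2:
after L1 α=1/2: [141/2, 113/2, 187/2]
after L2 α=5/7: [601/7, 508/7, 397/7]
= [86, 73, 57]

at x=1,y=3 over L1,L2,L3:
+L1 (α=6/7) → [54, 186, 1338/7]
+L2 (α=1/2) → [237/2, 198, 2997/14]
+L3 (α=2/3) → [271/2, 182, 4285/42]
rounded: [136, 182, 102]

query (0,0) [L1,L2,L4,L5,L6] — begin 0,0,0
+L1 (α=1/5) → [208/5, 216/5, 127/5]
+L2 (α=1/4) → [879/20, 579/10, 1001/20]
+L4 (α=3/5) → [2769/50, 669/25, 7481/50]
+L5 (α=4/5) → [39769/250, 5069/125, 13681/250]
+L6 (α=1/3) → [45269/375, 12171/125, 14977/125]
= [121, 97, 120]


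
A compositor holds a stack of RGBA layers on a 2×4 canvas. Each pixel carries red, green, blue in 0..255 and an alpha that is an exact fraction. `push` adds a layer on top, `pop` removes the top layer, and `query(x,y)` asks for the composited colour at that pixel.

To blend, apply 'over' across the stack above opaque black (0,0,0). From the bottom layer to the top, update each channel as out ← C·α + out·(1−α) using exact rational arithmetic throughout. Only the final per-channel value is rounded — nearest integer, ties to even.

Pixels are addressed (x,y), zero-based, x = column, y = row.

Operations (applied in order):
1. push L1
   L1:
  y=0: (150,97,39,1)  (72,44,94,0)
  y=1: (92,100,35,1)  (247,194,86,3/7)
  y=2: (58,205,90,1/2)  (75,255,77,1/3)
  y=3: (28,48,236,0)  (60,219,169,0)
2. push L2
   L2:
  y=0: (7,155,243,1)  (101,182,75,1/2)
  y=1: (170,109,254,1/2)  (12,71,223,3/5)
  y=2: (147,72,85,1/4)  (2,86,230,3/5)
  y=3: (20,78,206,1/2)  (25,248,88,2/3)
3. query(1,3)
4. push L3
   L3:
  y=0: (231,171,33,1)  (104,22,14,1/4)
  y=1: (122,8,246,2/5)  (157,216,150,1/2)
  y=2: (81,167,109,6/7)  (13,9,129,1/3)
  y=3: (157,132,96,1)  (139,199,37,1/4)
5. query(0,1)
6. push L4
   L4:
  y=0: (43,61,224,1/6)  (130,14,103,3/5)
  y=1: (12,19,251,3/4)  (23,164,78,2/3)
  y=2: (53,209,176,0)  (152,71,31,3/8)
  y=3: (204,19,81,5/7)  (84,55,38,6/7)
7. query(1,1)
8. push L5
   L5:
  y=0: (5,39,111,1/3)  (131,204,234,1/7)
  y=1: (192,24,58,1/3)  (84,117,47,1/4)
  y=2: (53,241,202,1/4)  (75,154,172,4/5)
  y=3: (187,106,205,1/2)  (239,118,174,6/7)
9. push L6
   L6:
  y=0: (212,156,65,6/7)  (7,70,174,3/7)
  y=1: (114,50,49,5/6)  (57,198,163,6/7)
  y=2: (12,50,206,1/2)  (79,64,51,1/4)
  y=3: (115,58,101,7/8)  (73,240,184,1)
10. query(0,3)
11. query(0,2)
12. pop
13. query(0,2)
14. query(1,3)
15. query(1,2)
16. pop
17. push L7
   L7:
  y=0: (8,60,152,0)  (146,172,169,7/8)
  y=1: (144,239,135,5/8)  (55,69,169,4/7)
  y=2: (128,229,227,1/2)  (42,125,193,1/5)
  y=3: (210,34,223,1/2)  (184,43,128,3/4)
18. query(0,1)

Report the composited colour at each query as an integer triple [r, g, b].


query (1,3) [L1,L2] — begin 0,0,0
after L1 α=0: [0, 0, 0]
after L2 α=2/3: [50/3, 496/3, 176/3]
rounded: [17, 165, 59]

query (0,1) [L1,L2,L3] — begin 0,0,0
+L1 (α=1) → [92, 100, 35]
+L2 (α=1/2) → [131, 209/2, 289/2]
+L3 (α=2/5) → [637/5, 659/10, 1851/10]
= [127, 66, 185]

at x=1,y=1 over L1,L2,L3,L4:
after L1 α=3/7: [741/7, 582/7, 258/7]
after L2 α=3/5: [1734/35, 531/7, 5199/35]
after L3 α=1/2: [7229/70, 2043/14, 10449/70]
after L4 α=2/3: [3483/70, 6635/42, 7123/70]
= [50, 158, 102]

query (0,3) [L1,L2,L3,L4,L5,L6] — begin 0,0,0
L1 α=0: [0, 0, 0]
L2 α=1/2: [10, 39, 103]
L3 α=1: [157, 132, 96]
L4 α=5/7: [1334/7, 359/7, 597/7]
L5 α=1/2: [2643/14, 1101/14, 1016/7]
L6 α=7/8: [13913/112, 6785/112, 5965/56]
→ [124, 61, 107]

(0,2) stack=L1,L2,L3,L4,L5,L6; from [0,0,0]:
+L1 (α=1/2) → [29, 205/2, 45]
+L2 (α=1/4) → [117/2, 759/8, 55]
+L3 (α=6/7) → [1089/14, 8775/56, 709/7]
+L4 (α=0) → [1089/14, 8775/56, 709/7]
+L5 (α=1/4) → [4009/56, 39821/224, 3541/28]
+L6 (α=1/2) → [4681/112, 51021/448, 9309/56]
rounded: [42, 114, 166]

at x=0,y=2 over L1,L2,L3,L4,L5:
L1 α=1/2: [29, 205/2, 45]
L2 α=1/4: [117/2, 759/8, 55]
L3 α=6/7: [1089/14, 8775/56, 709/7]
L4 α=0: [1089/14, 8775/56, 709/7]
L5 α=1/4: [4009/56, 39821/224, 3541/28]
rounded: [72, 178, 126]

query (1,3) [L1,L2,L3,L4,L5] — begin 0,0,0
+L1 (α=0) → [0, 0, 0]
+L2 (α=2/3) → [50/3, 496/3, 176/3]
+L3 (α=1/4) → [189/4, 695/4, 213/4]
+L4 (α=6/7) → [315/4, 2015/28, 1125/28]
+L5 (α=6/7) → [6051/28, 21839/196, 30357/196]
rounded: [216, 111, 155]

query (1,2) [L1,L2,L3,L4,L5] — begin 0,0,0
L1 α=1/3: [25, 85, 77/3]
L2 α=3/5: [56/5, 428/5, 2224/15]
L3 α=1/3: [59/5, 901/15, 6383/45]
L4 α=3/8: [515/8, 385/6, 1805/18]
L5 α=4/5: [583/8, 4081/30, 14189/90]
rounded: [73, 136, 158]

query (0,1) [L1,L2,L3,L4,L7] — begin 0,0,0
L1 α=1: [92, 100, 35]
L2 α=1/2: [131, 209/2, 289/2]
L3 α=2/5: [637/5, 659/10, 1851/10]
L4 α=3/4: [817/20, 1229/40, 9381/40]
L7 α=5/8: [16851/160, 51487/320, 55143/320]
→ [105, 161, 172]


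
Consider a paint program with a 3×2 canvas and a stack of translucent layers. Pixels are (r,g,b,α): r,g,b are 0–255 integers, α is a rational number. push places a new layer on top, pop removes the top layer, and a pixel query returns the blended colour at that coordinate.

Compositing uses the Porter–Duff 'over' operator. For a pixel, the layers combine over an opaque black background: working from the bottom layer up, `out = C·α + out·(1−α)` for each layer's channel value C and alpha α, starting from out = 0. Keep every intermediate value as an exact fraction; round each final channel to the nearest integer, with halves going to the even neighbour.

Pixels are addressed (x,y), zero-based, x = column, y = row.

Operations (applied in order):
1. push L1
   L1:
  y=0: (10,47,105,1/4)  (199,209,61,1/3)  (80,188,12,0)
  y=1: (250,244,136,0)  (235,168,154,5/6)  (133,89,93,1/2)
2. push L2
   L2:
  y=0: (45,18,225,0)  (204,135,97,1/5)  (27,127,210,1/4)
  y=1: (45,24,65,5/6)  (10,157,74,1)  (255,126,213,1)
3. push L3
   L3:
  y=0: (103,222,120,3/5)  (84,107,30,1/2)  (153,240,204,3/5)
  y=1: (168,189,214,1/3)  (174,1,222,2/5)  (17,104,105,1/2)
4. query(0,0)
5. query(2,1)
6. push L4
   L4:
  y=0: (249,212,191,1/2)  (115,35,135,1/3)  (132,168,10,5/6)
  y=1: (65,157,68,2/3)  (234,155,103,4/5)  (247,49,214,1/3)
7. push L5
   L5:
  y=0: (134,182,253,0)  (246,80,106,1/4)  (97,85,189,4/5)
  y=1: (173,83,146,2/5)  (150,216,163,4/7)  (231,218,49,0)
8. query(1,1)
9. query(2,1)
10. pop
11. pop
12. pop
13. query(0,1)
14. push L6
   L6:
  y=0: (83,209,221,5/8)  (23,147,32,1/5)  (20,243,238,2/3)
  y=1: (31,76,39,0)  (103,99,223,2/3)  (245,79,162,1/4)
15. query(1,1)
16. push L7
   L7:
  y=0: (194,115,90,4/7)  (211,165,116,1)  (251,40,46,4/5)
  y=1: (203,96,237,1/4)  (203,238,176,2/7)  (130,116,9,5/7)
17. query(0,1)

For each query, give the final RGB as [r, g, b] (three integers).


query (0,0) [L1,L2,L3] — begin 0,0,0
L1 α=1/4: [5/2, 47/4, 105/4]
L2 α=0: [5/2, 47/4, 105/4]
L3 α=3/5: [314/5, 1379/10, 165/2]
rounded: [63, 138, 82]

query (2,1) [L1,L2,L3] — begin 0,0,0
after L1 α=1/2: [133/2, 89/2, 93/2]
after L2 α=1: [255, 126, 213]
after L3 α=1/2: [136, 115, 159]
rounded: [136, 115, 159]

query (1,1) [L1,L2,L3,L4,L5] — begin 0,0,0
after L1 α=5/6: [1175/6, 140, 385/3]
after L2 α=1: [10, 157, 74]
after L3 α=2/5: [378/5, 473/5, 666/5]
after L4 α=4/5: [5058/25, 3573/25, 2726/25]
after L5 α=4/7: [30174/175, 4617/25, 24478/175]
→ [172, 185, 140]

at x=2,y=1 over L1,L2,L3,L4,L5:
L1 α=1/2: [133/2, 89/2, 93/2]
L2 α=1: [255, 126, 213]
L3 α=1/2: [136, 115, 159]
L4 α=1/3: [173, 93, 532/3]
L5 α=0: [173, 93, 532/3]
→ [173, 93, 177]

(0,1) stack=L1,L2; from [0,0,0]:
L1 α=0: [0, 0, 0]
L2 α=5/6: [75/2, 20, 325/6]
= [38, 20, 54]

at x=1,y=1 over L1,L2,L6:
after L1 α=5/6: [1175/6, 140, 385/3]
after L2 α=1: [10, 157, 74]
after L6 α=2/3: [72, 355/3, 520/3]
= [72, 118, 173]

(0,1) stack=L1,L2,L6,L7; from [0,0,0]:
+L1 (α=0) → [0, 0, 0]
+L2 (α=5/6) → [75/2, 20, 325/6]
+L6 (α=0) → [75/2, 20, 325/6]
+L7 (α=1/4) → [631/8, 39, 799/8]
→ [79, 39, 100]


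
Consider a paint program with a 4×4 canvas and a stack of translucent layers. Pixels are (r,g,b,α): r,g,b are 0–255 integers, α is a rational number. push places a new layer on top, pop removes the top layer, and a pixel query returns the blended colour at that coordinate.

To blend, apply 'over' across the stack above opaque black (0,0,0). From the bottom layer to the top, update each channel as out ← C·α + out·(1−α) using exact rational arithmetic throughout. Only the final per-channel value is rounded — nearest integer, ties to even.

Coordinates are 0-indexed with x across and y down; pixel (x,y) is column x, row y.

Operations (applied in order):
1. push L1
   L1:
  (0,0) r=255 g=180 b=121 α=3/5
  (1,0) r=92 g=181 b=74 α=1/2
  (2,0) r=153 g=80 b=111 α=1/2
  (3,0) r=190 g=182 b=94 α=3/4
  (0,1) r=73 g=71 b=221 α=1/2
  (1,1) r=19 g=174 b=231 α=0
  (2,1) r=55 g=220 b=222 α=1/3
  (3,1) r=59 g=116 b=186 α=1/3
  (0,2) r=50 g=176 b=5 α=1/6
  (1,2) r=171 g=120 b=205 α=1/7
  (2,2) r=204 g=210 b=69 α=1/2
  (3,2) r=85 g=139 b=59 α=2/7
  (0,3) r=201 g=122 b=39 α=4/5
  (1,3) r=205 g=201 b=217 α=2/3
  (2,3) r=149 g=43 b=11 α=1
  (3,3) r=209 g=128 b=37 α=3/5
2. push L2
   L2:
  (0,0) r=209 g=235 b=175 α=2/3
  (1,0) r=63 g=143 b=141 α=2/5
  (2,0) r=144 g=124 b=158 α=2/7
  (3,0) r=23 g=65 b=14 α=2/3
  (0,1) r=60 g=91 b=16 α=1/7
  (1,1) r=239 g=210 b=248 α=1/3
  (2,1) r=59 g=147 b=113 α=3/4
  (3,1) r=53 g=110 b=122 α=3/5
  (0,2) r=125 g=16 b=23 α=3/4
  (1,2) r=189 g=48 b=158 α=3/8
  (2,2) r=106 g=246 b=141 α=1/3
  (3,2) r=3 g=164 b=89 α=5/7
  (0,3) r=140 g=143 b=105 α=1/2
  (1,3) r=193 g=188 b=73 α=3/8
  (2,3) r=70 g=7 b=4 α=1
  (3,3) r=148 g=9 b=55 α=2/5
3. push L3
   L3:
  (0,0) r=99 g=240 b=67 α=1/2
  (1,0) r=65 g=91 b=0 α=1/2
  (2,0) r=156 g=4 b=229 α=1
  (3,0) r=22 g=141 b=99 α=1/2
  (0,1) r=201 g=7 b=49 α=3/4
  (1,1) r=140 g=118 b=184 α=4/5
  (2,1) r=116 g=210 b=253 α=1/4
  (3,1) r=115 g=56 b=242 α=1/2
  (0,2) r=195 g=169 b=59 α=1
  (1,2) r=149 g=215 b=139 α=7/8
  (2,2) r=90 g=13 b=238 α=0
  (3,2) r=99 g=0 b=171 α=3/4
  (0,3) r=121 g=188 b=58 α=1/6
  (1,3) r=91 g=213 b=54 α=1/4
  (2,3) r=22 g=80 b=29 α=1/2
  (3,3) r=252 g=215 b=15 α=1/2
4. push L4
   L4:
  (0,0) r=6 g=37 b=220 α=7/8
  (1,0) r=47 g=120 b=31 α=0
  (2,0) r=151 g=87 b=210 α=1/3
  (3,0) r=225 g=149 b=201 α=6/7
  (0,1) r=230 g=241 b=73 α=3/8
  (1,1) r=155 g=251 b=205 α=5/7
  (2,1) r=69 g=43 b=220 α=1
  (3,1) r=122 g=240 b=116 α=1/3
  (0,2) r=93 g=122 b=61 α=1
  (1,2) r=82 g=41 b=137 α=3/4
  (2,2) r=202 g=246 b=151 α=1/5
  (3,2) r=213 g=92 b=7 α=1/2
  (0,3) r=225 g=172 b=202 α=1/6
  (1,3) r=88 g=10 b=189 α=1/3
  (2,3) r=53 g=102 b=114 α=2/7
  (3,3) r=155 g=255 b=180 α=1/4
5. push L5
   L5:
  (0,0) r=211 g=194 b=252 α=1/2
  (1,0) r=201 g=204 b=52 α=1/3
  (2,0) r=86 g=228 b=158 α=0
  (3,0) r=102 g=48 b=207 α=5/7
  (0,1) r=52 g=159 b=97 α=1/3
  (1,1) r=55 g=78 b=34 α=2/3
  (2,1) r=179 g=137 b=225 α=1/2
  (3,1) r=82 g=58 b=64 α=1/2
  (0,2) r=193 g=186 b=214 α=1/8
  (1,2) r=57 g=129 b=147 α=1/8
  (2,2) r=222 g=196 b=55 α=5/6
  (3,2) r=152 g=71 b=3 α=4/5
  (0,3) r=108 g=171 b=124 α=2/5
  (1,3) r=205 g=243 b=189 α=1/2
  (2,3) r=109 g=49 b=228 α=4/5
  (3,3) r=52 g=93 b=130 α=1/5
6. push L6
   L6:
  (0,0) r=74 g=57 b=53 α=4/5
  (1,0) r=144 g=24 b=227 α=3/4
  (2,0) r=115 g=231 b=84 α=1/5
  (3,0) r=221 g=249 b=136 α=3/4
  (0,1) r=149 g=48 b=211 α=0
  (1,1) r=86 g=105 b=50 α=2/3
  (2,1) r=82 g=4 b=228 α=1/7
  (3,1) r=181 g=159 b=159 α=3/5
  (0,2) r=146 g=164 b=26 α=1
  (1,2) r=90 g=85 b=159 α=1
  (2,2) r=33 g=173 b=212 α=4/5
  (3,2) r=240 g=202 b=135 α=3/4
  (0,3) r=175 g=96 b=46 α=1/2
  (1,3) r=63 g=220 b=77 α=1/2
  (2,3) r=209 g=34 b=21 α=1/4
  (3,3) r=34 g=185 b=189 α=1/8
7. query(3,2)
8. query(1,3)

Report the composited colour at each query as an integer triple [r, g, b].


at x=3,y=2 over L1,L2,L3,L4,L5,L6:
after L1 α=2/7: [170/7, 278/7, 118/7]
after L2 α=5/7: [445/49, 6296/49, 3351/49]
after L3 α=3/4: [7499/98, 1574/49, 7122/49]
after L4 α=1/2: [28373/196, 3041/49, 7465/98]
after L5 α=4/5: [147541/980, 16957/245, 8641/490]
after L6 α=3/4: [853141/3920, 165427/980, 207091/1960]
→ [218, 169, 106]

at x=1,y=3 over L1,L2,L3,L4,L5,L6:
L1 α=2/3: [410/3, 134, 434/3]
L2 α=3/8: [3787/24, 617/4, 2827/24]
L3 α=1/4: [4515/32, 2703/16, 3259/32]
L4 α=1/3: [5923/48, 2783/24, 6283/48]
L5 α=1/2: [15763/96, 8615/48, 15355/96]
L6 α=1/2: [21811/192, 19175/96, 22747/192]
= [114, 200, 118]


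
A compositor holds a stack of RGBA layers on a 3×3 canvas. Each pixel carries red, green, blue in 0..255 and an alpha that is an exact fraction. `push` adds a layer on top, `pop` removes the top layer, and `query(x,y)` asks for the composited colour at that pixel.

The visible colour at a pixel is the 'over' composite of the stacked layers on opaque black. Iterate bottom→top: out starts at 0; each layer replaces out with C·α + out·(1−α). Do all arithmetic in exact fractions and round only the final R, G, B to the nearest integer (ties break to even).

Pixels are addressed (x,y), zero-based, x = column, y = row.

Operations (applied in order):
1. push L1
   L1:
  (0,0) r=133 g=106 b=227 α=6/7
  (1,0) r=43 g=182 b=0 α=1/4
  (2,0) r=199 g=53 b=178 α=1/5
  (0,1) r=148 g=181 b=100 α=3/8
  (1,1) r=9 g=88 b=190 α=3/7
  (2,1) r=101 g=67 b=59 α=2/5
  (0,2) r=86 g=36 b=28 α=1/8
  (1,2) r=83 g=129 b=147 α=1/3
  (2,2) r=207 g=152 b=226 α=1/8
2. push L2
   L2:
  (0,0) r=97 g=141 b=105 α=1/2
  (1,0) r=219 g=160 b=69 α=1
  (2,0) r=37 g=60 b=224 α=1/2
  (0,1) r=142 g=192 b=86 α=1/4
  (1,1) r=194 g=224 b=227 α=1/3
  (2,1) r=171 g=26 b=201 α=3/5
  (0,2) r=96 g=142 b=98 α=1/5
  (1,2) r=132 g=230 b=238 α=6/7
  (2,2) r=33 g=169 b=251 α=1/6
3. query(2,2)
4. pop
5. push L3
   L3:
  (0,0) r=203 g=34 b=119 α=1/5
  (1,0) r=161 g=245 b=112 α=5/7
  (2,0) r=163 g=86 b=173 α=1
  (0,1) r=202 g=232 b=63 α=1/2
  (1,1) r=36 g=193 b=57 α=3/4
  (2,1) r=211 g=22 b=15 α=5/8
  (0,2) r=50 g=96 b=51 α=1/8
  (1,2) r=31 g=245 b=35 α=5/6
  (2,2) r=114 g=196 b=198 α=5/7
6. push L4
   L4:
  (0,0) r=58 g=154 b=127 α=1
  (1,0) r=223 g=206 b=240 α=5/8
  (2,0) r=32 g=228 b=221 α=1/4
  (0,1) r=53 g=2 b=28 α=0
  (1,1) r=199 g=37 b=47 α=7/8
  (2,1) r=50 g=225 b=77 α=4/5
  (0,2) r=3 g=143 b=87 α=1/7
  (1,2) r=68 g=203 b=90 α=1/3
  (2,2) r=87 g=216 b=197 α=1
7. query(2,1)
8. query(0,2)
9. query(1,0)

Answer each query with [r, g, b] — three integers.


query (2,2) [L1,L2] — begin 0,0,0
+L1 (α=1/8) → [207/8, 19, 113/4]
+L2 (α=1/6) → [433/16, 44, 523/8]
→ [27, 44, 65]

(2,1) stack=L1,L3,L4; from [0,0,0]:
L1 α=2/5: [202/5, 134/5, 118/5]
L3 α=5/8: [5881/40, 119/5, 729/40]
L4 α=4/5: [13881/200, 4619/25, 13049/200]
rounded: [69, 185, 65]

at x=0,y=2 over L1,L3,L4:
L1 α=1/8: [43/4, 9/2, 7/2]
L3 α=1/8: [501/32, 255/16, 151/16]
L4 α=1/7: [1551/112, 1909/56, 1149/56]
rounded: [14, 34, 21]

at x=1,y=0 over L1,L3,L4:
L1 α=1/4: [43/4, 91/2, 0]
L3 α=5/7: [1653/14, 188, 80]
L4 α=5/8: [20569/112, 797/4, 180]
rounded: [184, 199, 180]


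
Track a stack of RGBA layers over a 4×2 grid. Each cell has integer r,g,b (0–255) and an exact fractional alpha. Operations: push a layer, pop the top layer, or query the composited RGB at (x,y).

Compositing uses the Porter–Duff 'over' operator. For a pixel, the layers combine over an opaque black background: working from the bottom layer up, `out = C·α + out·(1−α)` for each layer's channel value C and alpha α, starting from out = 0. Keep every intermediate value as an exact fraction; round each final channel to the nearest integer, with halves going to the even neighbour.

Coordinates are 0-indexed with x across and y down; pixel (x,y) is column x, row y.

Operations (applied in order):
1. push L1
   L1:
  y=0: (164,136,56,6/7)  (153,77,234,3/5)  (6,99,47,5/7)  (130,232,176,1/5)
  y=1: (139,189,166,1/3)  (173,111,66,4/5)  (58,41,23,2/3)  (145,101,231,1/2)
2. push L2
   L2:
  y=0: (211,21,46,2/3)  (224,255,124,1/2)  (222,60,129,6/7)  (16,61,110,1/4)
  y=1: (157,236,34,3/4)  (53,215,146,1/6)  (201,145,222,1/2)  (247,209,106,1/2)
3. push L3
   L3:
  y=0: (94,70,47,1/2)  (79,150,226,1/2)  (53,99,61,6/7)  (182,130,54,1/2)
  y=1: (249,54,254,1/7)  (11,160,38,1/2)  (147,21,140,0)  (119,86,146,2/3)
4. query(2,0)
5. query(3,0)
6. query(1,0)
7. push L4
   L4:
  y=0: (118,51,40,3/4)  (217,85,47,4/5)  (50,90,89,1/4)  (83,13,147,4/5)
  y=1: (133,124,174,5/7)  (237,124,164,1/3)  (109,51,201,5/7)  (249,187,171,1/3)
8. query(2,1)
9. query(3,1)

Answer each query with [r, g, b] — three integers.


query (2,0) [L1,L2,L3] — begin 0,0,0
+L1 (α=5/7) → [30/7, 495/7, 235/7]
+L2 (α=6/7) → [9354/49, 3015/49, 5653/49]
+L3 (α=6/7) → [24936/343, 32121/343, 23587/343]
→ [73, 94, 69]

query (3,0) [L1,L2,L3] — begin 0,0,0
L1 α=1/5: [26, 232/5, 176/5]
L2 α=1/4: [47/2, 1001/20, 539/10]
L3 α=1/2: [411/4, 3601/40, 1079/20]
= [103, 90, 54]

(1,0) stack=L1,L2,L3; from [0,0,0]:
L1 α=3/5: [459/5, 231/5, 702/5]
L2 α=1/2: [1579/10, 753/5, 661/5]
L3 α=1/2: [2369/20, 1503/10, 1791/10]
rounded: [118, 150, 179]

(2,1) stack=L1,L2,L3,L4; from [0,0,0]:
L1 α=2/3: [116/3, 82/3, 46/3]
L2 α=1/2: [719/6, 517/6, 356/3]
L3 α=0: [719/6, 517/6, 356/3]
L4 α=5/7: [2354/21, 1282/21, 3727/21]
→ [112, 61, 177]

at x=3,y=1 over L1,L2,L3,L4:
after L1 α=1/2: [145/2, 101/2, 231/2]
after L2 α=1/2: [639/4, 519/4, 443/4]
after L3 α=2/3: [1591/12, 1207/12, 537/4]
after L4 α=1/3: [3085/18, 2329/18, 293/2]
→ [171, 129, 146]


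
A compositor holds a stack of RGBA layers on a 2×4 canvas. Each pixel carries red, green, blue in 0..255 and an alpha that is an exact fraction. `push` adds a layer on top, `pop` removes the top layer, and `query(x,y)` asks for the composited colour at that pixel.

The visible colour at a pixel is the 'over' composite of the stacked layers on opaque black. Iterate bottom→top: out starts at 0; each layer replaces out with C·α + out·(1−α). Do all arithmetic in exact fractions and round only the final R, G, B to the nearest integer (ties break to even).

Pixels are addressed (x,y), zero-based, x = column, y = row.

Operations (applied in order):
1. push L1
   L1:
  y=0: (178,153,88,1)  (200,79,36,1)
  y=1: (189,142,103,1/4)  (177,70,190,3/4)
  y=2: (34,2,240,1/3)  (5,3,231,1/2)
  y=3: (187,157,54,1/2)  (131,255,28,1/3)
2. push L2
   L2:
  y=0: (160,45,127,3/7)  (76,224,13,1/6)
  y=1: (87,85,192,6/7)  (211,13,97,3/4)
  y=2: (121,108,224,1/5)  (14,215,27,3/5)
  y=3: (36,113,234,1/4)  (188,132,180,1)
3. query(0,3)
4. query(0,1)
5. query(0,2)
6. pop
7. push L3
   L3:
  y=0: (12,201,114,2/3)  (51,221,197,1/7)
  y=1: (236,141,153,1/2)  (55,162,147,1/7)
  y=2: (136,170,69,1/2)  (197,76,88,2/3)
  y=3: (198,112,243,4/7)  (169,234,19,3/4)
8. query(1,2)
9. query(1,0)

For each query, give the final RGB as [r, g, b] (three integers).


query (0,3) [L1,L2] — begin 0,0,0
L1 α=1/2: [187/2, 157/2, 27]
L2 α=1/4: [633/8, 697/8, 315/4]
rounded: [79, 87, 79]

(0,1) stack=L1,L2; from [0,0,0]:
L1 α=1/4: [189/4, 71/2, 103/4]
L2 α=6/7: [2277/28, 1091/14, 673/4]
= [81, 78, 168]

(0,2) stack=L1,L2; from [0,0,0]:
L1 α=1/3: [34/3, 2/3, 80]
L2 α=1/5: [499/15, 332/15, 544/5]
rounded: [33, 22, 109]

query (1,2) [L1,L3] — begin 0,0,0
after L1 α=1/2: [5/2, 3/2, 231/2]
after L3 α=2/3: [793/6, 307/6, 583/6]
→ [132, 51, 97]

at x=1,y=0 over L1,L3:
after L1 α=1: [200, 79, 36]
after L3 α=1/7: [1251/7, 695/7, 59]
→ [179, 99, 59]


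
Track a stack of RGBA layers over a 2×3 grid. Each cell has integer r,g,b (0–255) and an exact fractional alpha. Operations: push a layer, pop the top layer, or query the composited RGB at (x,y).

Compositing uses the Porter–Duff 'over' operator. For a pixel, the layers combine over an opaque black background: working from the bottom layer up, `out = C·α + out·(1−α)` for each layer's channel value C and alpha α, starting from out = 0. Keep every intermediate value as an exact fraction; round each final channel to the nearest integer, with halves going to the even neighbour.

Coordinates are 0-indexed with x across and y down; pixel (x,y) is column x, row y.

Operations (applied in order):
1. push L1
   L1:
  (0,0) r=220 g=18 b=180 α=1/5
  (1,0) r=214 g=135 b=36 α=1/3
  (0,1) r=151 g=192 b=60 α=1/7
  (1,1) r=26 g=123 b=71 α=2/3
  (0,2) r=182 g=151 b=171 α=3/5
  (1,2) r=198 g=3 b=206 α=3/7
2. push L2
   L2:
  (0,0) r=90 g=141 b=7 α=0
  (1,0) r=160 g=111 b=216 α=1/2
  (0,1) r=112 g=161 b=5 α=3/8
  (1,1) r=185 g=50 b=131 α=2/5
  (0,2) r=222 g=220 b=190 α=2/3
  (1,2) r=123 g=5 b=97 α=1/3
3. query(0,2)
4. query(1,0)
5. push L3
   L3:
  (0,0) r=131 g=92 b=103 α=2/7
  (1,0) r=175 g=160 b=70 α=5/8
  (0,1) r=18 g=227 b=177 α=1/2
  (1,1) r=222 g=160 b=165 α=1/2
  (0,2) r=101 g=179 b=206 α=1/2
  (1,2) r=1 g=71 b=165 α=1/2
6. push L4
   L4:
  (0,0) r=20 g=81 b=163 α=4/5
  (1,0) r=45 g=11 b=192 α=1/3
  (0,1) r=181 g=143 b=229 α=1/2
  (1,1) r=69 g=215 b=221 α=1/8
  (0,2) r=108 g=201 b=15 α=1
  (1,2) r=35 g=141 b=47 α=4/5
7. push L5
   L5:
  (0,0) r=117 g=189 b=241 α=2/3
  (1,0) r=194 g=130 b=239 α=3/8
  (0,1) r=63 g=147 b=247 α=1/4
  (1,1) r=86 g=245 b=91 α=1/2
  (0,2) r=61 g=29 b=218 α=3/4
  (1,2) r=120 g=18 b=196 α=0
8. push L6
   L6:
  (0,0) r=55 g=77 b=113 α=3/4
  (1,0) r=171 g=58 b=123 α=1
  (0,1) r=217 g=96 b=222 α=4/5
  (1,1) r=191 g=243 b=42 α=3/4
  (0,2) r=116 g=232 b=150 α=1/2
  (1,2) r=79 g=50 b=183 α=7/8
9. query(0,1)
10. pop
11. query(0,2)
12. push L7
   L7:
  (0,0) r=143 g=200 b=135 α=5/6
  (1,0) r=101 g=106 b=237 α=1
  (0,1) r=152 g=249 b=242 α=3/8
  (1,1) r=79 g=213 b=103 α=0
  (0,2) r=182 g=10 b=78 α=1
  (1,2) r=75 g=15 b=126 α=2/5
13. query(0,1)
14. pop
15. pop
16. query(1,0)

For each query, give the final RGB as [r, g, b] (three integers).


at x=0,y=2 over L1,L2:
after L1 α=3/5: [546/5, 453/5, 513/5]
after L2 α=2/3: [922/5, 2653/15, 2413/15]
rounded: [184, 177, 161]

(1,0) stack=L1,L2; from [0,0,0]:
after L1 α=1/3: [214/3, 45, 12]
after L2 α=1/2: [347/3, 78, 114]
= [116, 78, 114]

at x=0,y=1 over L1,L2,L3,L4,L5,L6:
+L1 (α=1/7) → [151/7, 192/7, 60/7]
+L2 (α=3/8) → [3107/56, 4341/56, 405/56]
+L3 (α=1/2) → [4115/112, 17053/112, 10317/112]
+L4 (α=1/2) → [24387/224, 33069/224, 35965/224]
+L5 (α=1/4) → [87273/896, 132135/896, 163223/896]
+L6 (α=4/5) → [865001/4480, 476199/4480, 958871/4480]
→ [193, 106, 214]

(0,2) stack=L1,L2,L3,L4,L5; from [0,0,0]:
L1 α=3/5: [546/5, 453/5, 513/5]
L2 α=2/3: [922/5, 2653/15, 2413/15]
L3 α=1/2: [1427/10, 2669/15, 5503/30]
L4 α=1: [108, 201, 15]
L5 α=3/4: [291/4, 72, 669/4]
rounded: [73, 72, 167]

query (0,1) [L1,L2,L3,L4,L5,L7] — begin 0,0,0
+L1 (α=1/7) → [151/7, 192/7, 60/7]
+L2 (α=3/8) → [3107/56, 4341/56, 405/56]
+L3 (α=1/2) → [4115/112, 17053/112, 10317/112]
+L4 (α=1/2) → [24387/224, 33069/224, 35965/224]
+L5 (α=1/4) → [87273/896, 132135/896, 163223/896]
+L7 (α=3/8) → [844941/7168, 1329987/7168, 1466611/7168]
rounded: [118, 186, 205]

query (1,0) [L1,L2,L3,L4] — begin 0,0,0
after L1 α=1/3: [214/3, 45, 12]
after L2 α=1/2: [347/3, 78, 114]
after L3 α=5/8: [611/4, 517/4, 173/2]
after L4 α=1/3: [701/6, 539/6, 365/3]
rounded: [117, 90, 122]


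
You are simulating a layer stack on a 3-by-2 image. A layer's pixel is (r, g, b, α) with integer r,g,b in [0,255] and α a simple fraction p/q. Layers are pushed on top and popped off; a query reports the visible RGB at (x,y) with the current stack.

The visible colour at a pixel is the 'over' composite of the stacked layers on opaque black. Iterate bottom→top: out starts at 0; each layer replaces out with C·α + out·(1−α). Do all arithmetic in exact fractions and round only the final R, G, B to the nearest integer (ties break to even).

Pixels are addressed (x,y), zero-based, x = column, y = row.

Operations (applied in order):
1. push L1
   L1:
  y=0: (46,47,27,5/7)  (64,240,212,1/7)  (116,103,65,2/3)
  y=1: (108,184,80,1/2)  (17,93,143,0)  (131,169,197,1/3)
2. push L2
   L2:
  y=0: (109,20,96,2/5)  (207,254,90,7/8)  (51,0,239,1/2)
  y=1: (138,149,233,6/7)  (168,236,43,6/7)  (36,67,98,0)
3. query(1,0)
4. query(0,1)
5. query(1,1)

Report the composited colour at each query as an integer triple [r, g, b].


at x=1,y=0 over L1,L2:
L1 α=1/7: [64/7, 240/7, 212/7]
L2 α=7/8: [10207/56, 6343/28, 2311/28]
→ [182, 227, 83]

at x=0,y=1 over L1,L2:
+L1 (α=1/2) → [54, 92, 40]
+L2 (α=6/7) → [126, 986/7, 1438/7]
rounded: [126, 141, 205]

(1,1) stack=L1,L2; from [0,0,0]:
L1 α=0: [0, 0, 0]
L2 α=6/7: [144, 1416/7, 258/7]
rounded: [144, 202, 37]


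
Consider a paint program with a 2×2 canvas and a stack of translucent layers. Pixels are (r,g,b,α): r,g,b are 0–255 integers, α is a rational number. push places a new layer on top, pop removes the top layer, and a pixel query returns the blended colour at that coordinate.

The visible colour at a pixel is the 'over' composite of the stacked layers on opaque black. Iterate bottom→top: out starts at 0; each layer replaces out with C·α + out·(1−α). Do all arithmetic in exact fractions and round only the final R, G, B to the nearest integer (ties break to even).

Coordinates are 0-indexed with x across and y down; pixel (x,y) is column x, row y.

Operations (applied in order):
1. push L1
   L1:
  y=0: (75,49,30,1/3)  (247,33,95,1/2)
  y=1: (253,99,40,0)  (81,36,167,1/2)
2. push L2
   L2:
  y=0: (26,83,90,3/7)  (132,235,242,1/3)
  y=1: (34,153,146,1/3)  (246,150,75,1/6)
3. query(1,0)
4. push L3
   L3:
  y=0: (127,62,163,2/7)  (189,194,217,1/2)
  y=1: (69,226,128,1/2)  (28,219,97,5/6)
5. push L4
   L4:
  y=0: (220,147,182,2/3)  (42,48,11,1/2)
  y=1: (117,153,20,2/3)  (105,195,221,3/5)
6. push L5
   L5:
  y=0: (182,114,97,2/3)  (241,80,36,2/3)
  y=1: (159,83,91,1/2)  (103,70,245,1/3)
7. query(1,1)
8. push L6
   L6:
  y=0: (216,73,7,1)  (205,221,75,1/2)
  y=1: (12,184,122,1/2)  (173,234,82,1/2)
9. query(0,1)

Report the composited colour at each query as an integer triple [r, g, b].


(1,0) stack=L1,L2; from [0,0,0]:
+L1 (α=1/2) → [247/2, 33/2, 95/2]
+L2 (α=1/3) → [379/3, 268/3, 337/3]
= [126, 89, 112]

(1,1) stack=L1,L2,L3,L4,L5; from [0,0,0]:
after L1 α=1/2: [81/2, 18, 167/2]
after L2 α=1/6: [299/4, 40, 985/12]
after L3 α=5/6: [859/24, 1135/6, 6805/72]
after L4 α=3/5: [4639/60, 578/3, 30673/180]
after L5 α=1/3: [7729/90, 1366/9, 52723/270]
rounded: [86, 152, 195]

query (0,1) [L1,L2,L3,L4,L5,L6] — begin 0,0,0
L1 α=0: [0, 0, 0]
L2 α=1/3: [34/3, 51, 146/3]
L3 α=1/2: [241/6, 277/2, 265/3]
L4 α=2/3: [1645/18, 889/6, 385/9]
L5 α=1/2: [4507/36, 1387/12, 602/9]
L6 α=1/2: [4939/72, 3595/24, 850/9]
→ [69, 150, 94]


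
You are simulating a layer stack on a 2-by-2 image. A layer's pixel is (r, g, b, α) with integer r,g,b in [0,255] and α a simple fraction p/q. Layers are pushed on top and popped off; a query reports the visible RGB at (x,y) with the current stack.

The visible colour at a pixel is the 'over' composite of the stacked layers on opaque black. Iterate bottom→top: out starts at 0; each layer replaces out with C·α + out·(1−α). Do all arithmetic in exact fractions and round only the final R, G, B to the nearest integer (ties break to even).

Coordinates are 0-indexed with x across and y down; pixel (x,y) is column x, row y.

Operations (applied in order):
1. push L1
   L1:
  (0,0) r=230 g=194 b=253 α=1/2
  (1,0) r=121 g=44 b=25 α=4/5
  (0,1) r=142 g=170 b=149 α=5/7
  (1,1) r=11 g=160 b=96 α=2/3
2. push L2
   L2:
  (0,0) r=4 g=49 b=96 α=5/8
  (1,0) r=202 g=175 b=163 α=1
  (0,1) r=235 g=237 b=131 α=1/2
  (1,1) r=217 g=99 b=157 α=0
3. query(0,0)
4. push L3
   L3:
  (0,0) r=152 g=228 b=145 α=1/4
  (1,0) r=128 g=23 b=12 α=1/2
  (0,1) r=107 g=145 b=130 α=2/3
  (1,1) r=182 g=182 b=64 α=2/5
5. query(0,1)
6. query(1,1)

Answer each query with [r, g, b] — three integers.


query (0,0) [L1,L2] — begin 0,0,0
+L1 (α=1/2) → [115, 97, 253/2]
+L2 (α=5/8) → [365/8, 67, 1719/16]
rounded: [46, 67, 107]

query (0,1) [L1,L2,L3] — begin 0,0,0
+L1 (α=5/7) → [710/7, 850/7, 745/7]
+L2 (α=1/2) → [2355/14, 2509/14, 831/7]
+L3 (α=2/3) → [5351/42, 6569/42, 2651/21]
= [127, 156, 126]

query (1,1) [L1,L2,L3] — begin 0,0,0
after L1 α=2/3: [22/3, 320/3, 64]
after L2 α=0: [22/3, 320/3, 64]
after L3 α=2/5: [386/5, 684/5, 64]
rounded: [77, 137, 64]


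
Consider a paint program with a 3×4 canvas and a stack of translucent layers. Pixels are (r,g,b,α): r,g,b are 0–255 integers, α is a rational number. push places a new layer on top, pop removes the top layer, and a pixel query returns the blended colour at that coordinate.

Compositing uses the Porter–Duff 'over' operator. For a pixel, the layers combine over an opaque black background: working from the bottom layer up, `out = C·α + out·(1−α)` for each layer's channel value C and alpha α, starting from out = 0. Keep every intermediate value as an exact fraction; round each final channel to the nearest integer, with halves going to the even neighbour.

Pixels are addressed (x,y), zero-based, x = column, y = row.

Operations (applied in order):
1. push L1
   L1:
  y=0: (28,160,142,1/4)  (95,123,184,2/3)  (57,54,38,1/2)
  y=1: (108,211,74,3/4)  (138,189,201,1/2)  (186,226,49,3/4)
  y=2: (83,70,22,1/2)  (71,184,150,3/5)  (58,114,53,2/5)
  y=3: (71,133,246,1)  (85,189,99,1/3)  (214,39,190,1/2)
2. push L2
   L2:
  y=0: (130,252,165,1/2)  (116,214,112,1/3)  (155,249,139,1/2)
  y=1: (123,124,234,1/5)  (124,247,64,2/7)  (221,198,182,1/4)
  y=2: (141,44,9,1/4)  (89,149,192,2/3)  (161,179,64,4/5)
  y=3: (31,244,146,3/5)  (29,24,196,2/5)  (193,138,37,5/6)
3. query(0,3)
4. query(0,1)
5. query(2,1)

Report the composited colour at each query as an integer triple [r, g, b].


(0,3) stack=L1,L2; from [0,0,0]:
+L1 (α=1) → [71, 133, 246]
+L2 (α=3/5) → [47, 998/5, 186]
rounded: [47, 200, 186]

query (0,1) [L1,L2] — begin 0,0,0
+L1 (α=3/4) → [81, 633/4, 111/2]
+L2 (α=1/5) → [447/5, 757/5, 456/5]
= [89, 151, 91]

at x=2,y=1 over L1,L2:
+L1 (α=3/4) → [279/2, 339/2, 147/4]
+L2 (α=1/4) → [1279/8, 1413/8, 1169/16]
→ [160, 177, 73]


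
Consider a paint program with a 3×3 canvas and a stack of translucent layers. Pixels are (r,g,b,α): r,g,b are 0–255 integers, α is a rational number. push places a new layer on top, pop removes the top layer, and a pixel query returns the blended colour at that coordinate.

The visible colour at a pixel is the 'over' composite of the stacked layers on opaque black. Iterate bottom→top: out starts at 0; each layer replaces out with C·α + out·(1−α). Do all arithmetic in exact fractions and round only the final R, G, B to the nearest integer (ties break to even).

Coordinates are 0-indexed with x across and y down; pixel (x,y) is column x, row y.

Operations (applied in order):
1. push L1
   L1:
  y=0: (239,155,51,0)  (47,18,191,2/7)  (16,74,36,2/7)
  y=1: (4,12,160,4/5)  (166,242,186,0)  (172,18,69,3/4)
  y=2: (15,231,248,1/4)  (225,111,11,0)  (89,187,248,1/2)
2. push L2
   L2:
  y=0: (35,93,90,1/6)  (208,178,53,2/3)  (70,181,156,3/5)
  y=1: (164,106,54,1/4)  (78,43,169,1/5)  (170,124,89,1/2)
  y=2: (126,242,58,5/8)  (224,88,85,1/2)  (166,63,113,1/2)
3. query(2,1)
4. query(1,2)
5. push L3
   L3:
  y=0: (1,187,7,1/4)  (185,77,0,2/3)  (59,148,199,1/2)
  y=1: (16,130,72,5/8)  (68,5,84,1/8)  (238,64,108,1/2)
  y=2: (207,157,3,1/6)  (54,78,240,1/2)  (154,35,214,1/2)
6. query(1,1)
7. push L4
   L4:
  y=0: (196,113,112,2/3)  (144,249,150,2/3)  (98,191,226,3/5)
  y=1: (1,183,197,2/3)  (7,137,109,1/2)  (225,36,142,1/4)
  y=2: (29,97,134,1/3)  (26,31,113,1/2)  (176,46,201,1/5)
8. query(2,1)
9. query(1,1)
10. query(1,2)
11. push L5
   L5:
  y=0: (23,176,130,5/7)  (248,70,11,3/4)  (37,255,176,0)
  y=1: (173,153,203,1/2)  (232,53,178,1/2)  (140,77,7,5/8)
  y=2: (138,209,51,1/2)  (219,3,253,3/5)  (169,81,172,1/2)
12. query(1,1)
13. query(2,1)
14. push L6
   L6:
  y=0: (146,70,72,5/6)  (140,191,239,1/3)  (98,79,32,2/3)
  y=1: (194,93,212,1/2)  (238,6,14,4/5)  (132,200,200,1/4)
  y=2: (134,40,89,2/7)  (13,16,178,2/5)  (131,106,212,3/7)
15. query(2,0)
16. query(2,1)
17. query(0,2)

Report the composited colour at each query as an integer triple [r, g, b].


at x=2,y=1 over L1,L2:
L1 α=3/4: [129, 27/2, 207/4]
L2 α=1/2: [299/2, 275/4, 563/8]
→ [150, 69, 70]

(1,2) stack=L1,L2; from [0,0,0]:
after L1 α=0: [0, 0, 0]
after L2 α=1/2: [112, 44, 85/2]
= [112, 44, 42]

(1,1) stack=L1,L2,L3; from [0,0,0]:
+L1 (α=0) → [0, 0, 0]
+L2 (α=1/5) → [78/5, 43/5, 169/5]
+L3 (α=1/8) → [443/20, 163/20, 1603/40]
rounded: [22, 8, 40]

query (2,1) [L1,L2,L3,L4] — begin 0,0,0
after L1 α=3/4: [129, 27/2, 207/4]
after L2 α=1/2: [299/2, 275/4, 563/8]
after L3 α=1/2: [775/4, 531/8, 1427/16]
after L4 α=1/4: [3225/16, 1881/32, 6553/64]
= [202, 59, 102]

(1,1) stack=L1,L2,L3,L4; from [0,0,0]:
L1 α=0: [0, 0, 0]
L2 α=1/5: [78/5, 43/5, 169/5]
L3 α=1/8: [443/20, 163/20, 1603/40]
L4 α=1/2: [583/40, 2903/40, 5963/80]
= [15, 73, 75]

query (1,2) [L1,L2,L3,L4] — begin 0,0,0
+L1 (α=0) → [0, 0, 0]
+L2 (α=1/2) → [112, 44, 85/2]
+L3 (α=1/2) → [83, 61, 565/4]
+L4 (α=1/2) → [109/2, 46, 1017/8]
= [54, 46, 127]

(1,1) stack=L1,L2,L3,L4,L5; from [0,0,0]:
after L1 α=0: [0, 0, 0]
after L2 α=1/5: [78/5, 43/5, 169/5]
after L3 α=1/8: [443/20, 163/20, 1603/40]
after L4 α=1/2: [583/40, 2903/40, 5963/80]
after L5 α=1/2: [9863/80, 5023/80, 20203/160]
rounded: [123, 63, 126]

(2,1) stack=L1,L2,L3,L4,L5; from [0,0,0]:
after L1 α=3/4: [129, 27/2, 207/4]
after L2 α=1/2: [299/2, 275/4, 563/8]
after L3 α=1/2: [775/4, 531/8, 1427/16]
after L4 α=1/4: [3225/16, 1881/32, 6553/64]
after L5 α=5/8: [20875/128, 17963/256, 21899/512]
rounded: [163, 70, 43]

(2,0) stack=L1,L2,L3,L4,L5,L6; from [0,0,0]:
L1 α=2/7: [32/7, 148/7, 72/7]
L2 α=3/5: [1534/35, 4097/35, 684/7]
L3 α=1/2: [3599/70, 9277/70, 2077/14]
L4 α=3/5: [13889/175, 29332/175, 6823/35]
L5 α=0: [13889/175, 29332/175, 6823/35]
L6 α=2/3: [16063/175, 18994/175, 3021/35]
= [92, 109, 86]

query (2,1) [L1,L2,L3,L4,L5,L6] — begin 0,0,0
L1 α=3/4: [129, 27/2, 207/4]
L2 α=1/2: [299/2, 275/4, 563/8]
L3 α=1/2: [775/4, 531/8, 1427/16]
L4 α=1/4: [3225/16, 1881/32, 6553/64]
L5 α=5/8: [20875/128, 17963/256, 21899/512]
L6 α=1/4: [79521/512, 105089/1024, 168097/2048]
rounded: [155, 103, 82]

(0,2) stack=L1,L2,L3,L4,L5,L6; from [0,0,0]:
after L1 α=1/4: [15/4, 231/4, 62]
after L2 α=5/8: [2565/32, 5533/32, 119/2]
after L3 α=1/6: [6483/64, 32689/192, 601/12]
after L4 α=1/3: [7411/96, 42001/288, 1405/18]
after L5 α=1/2: [20659/192, 102193/576, 2323/36]
after L6 α=2/7: [154751/1344, 557045/4032, 18023/252]
= [115, 138, 72]


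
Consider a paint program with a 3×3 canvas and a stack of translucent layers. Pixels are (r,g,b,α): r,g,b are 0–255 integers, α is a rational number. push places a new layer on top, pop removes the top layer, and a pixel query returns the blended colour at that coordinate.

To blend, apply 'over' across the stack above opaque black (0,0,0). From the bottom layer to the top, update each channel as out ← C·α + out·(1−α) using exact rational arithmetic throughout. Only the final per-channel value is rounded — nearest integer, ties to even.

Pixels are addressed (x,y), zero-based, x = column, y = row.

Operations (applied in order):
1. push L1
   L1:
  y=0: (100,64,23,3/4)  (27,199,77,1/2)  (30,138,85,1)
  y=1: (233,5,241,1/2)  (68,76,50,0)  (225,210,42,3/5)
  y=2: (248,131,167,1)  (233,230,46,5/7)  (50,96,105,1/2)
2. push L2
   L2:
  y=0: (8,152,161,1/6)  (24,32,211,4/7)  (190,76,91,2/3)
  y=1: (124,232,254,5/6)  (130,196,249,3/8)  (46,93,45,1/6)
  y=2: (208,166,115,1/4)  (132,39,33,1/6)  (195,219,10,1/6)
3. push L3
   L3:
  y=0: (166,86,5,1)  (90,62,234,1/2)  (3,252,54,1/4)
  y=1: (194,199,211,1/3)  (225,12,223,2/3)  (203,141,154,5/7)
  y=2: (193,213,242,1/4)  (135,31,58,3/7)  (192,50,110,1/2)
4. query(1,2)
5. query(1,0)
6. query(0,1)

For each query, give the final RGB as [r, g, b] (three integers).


query (1,2) [L1,L2,L3] — begin 0,0,0
after L1 α=5/7: [1165/7, 1150/7, 230/7]
after L2 α=1/6: [6749/42, 6023/42, 1381/42]
after L3 α=3/7: [22003/147, 13999/147, 6416/147]
→ [150, 95, 44]

at x=1,y=0 over L1,L2,L3:
L1 α=1/2: [27/2, 199/2, 77/2]
L2 α=4/7: [39/2, 853/14, 1919/14]
L3 α=1/2: [219/4, 1721/28, 5195/28]
rounded: [55, 61, 186]

query (0,1) [L1,L2,L3] — begin 0,0,0
+L1 (α=1/2) → [233/2, 5/2, 241/2]
+L2 (α=5/6) → [491/4, 775/4, 927/4]
+L3 (α=1/3) → [293/2, 391/2, 1349/6]
→ [146, 196, 225]


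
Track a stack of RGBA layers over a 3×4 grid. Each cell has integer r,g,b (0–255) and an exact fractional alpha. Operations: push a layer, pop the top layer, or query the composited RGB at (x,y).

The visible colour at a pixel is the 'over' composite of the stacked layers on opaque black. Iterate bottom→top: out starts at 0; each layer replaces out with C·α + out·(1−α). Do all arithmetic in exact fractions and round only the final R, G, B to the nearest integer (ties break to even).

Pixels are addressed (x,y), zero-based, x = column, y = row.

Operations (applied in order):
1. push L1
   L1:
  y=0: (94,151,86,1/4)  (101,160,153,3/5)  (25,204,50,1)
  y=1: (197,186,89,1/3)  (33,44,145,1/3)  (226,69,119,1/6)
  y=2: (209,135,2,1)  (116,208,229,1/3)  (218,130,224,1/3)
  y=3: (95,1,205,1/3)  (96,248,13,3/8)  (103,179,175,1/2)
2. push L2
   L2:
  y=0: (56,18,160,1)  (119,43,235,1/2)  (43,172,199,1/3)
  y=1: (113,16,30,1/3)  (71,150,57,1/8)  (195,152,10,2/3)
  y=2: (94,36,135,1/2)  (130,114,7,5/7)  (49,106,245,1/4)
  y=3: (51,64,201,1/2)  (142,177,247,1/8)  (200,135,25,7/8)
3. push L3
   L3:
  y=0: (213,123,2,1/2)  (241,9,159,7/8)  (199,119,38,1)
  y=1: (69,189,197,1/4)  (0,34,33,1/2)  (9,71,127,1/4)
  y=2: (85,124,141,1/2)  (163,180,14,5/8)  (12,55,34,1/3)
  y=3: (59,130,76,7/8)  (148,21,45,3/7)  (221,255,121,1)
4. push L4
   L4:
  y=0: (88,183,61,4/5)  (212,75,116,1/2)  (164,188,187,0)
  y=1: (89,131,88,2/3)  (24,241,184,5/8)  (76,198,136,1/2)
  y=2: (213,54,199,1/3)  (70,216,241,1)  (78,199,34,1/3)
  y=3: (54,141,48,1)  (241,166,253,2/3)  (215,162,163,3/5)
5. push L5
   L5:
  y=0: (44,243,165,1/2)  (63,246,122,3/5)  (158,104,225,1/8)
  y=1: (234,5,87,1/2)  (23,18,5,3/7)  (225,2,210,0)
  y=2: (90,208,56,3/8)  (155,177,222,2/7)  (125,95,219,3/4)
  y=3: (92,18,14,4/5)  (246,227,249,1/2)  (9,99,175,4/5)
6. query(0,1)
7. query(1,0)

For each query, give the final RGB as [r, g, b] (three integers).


(0,1) stack=L1,L2,L3,L4,L5; from [0,0,0]:
+L1 (α=1/3) → [197/3, 62, 89/3]
+L2 (α=1/3) → [733/9, 140/3, 268/9]
+L3 (α=1/4) → [235/3, 329/4, 859/12]
+L4 (α=2/3) → [769/9, 459/4, 2971/36]
+L5 (α=1/2) → [2875/18, 479/8, 6103/72]
rounded: [160, 60, 85]

(1,0) stack=L1,L2,L3,L4,L5; from [0,0,0]:
after L1 α=3/5: [303/5, 96, 459/5]
after L2 α=1/2: [449/5, 139/2, 817/5]
after L3 α=7/8: [2221/10, 265/16, 3191/20]
after L4 α=1/2: [4341/20, 1465/32, 5511/40]
after L5 α=3/5: [6231/50, 13273/80, 12831/100]
= [125, 166, 128]
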